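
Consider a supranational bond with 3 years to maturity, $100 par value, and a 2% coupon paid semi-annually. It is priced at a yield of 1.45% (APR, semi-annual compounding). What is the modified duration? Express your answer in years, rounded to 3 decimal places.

2.906 years

Periodic yield y = 0.00725. First find Macaulay duration:
  t   CF        PV=CF/(1+0.00725)^t    t·PV
  1         1.00         0.9928         0.9928
  2         1.00         0.9857         1.9713
  3         1.00         0.9786         2.9357
  4         1.00         0.9715         3.8861
  5         1.00         0.9645         4.8226
  6       101.00        96.7159       580.2952
  Σ                    101.6089       594.9037
P = 101.6089; Macaulay duration = 594.9037 / 101.6089 = 5.85484 half-year periods = 2.92742 years.
Modified duration = D_Mac / (1 + y) = 2.92742 / 1.00725 = 2.90635 years.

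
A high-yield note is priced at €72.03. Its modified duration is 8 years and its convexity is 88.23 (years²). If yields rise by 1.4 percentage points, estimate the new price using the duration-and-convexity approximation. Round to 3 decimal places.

Duration effect: -D_mod·Δy = -8 × (+0.014) = -0.112000
Convexity effect: ½·C·(Δy)² = 0.5 × 88.23 × (0.014)² = +0.00864654
ΔP/P ≈ -0.112000 + 0.00864654 = -0.10335346
New price ≈ 72.03 × (1 - 0.10335346) = 64.5854502762.

€64.585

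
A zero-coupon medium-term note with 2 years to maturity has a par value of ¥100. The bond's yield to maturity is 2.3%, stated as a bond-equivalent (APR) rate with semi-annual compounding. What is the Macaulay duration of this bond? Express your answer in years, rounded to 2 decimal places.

A zero-coupon bond has a single cash flow at maturity, so its Macaulay duration equals its maturity: 2 years.
(Equivalently: 4 semi-annual periods ÷ 2 = 2 years.)

2.00 years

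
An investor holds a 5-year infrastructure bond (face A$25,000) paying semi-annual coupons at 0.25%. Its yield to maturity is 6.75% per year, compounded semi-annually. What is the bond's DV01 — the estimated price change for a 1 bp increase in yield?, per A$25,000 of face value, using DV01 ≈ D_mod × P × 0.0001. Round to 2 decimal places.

Periodic yield y = 0.03375.
  t   CF        PV=CF/(1+0.03375)^t    t·PV
  1        31.25        30.2297        30.2297
  2        31.25        29.2428        58.4856
  3        31.25        28.2881        84.8642
  4        31.25        27.3645       109.4581
  5        31.25        26.4711       132.3556
  6        31.25        25.6069       153.6414
  7        31.25        24.7709       173.3961
  8        31.25        23.9622       191.6972
  9        31.25        23.1798       208.6185
  10   25,031.25    17,960.8676   179,608.6763
  Σ                 18,199.9837   180,751.4228
P = 18,199.9837; D_Mac = 9.93141 half-year periods = 4.96570 yrs; D_mod = 4.80358 yrs.
DV01 ≈ 4.80358 × 18,199.9837 × 0.0001 = 8.742511.

A$8.74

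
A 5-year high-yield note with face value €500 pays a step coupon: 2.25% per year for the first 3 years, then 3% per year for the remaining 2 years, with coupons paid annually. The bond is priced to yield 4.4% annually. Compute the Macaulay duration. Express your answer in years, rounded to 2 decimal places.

4.77 years

Periodic yield y = 0.044. Discount each cash flow and weight by its year:
  t   CF        PV=CF/(1+0.044)^t    t·PV
  1        11.25        10.7759        10.7759
  2        11.25        10.3217        20.6434
  3        11.25         9.8867        29.6601
  4        15.00        12.6267        50.5067
  5       515.00       415.2453     2,076.2265
  Σ                    458.8563     2,187.8126
Price P = Σ PV = 458.8563.
Macaulay duration = Σ(t·PV) / P = 2,187.8126 / 458.8563 = 4.76797 years.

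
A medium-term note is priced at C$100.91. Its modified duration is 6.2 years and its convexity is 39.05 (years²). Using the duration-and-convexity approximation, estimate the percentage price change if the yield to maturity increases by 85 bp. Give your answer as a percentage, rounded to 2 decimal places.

-5.13%

Duration effect: -D_mod·Δy = -6.2 × (+0.0085) = -0.052700
Convexity effect: ½·C·(Δy)² = 0.5 × 39.05 × (0.0085)² = +0.00141068125
ΔP/P ≈ -0.052700 + 0.00141068125 = -0.05128931875
= -5.128931875%.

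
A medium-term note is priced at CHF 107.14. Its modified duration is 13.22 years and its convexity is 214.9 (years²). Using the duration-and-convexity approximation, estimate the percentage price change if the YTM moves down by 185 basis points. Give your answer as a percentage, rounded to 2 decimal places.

Duration effect: -D_mod·Δy = -13.22 × (-0.0185) = +0.244570
Convexity effect: ½·C·(Δy)² = 0.5 × 214.9 × (-0.0185)² = +0.0367747625
ΔP/P ≈ +0.244570 + 0.0367747625 = +0.2813447625
= +28.13447625%.

+28.13%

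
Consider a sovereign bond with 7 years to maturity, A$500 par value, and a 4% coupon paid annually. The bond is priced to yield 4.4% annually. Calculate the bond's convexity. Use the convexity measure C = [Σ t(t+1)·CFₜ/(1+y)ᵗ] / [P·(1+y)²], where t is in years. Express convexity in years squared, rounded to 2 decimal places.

43.92

With y = 0.044:
  t   CF        PV=CF/(1+0.044)^t    t·PV        t(t+1)·PV
  1        20.00        19.1571        19.1571          38.3142
  2        20.00        18.3497        36.6994         110.0982
  3        20.00        17.5763        52.7290         210.9161
  4        20.00        16.8356        67.3423         336.7115
  5        20.00        16.1260        80.6302         483.7809
  6        20.00        15.4464        92.6783         648.7484
  7       520.00       384.6802     2,692.7615      21,542.0922
  Σ                    488.1713     3,041.9978      23,370.6615
P = 488.1713.
Convexity = Σ t(t+1)·PV / [P·(1+y)²] = 23,370.6615 / (488.1713 × 1.089936) = 43.92358.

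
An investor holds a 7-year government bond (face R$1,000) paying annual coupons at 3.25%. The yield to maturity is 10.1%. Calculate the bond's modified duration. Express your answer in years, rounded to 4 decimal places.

5.6323 years

Periodic yield y = 0.101. First find Macaulay duration:
  t   CF        PV=CF/(1+0.101)^t    t·PV
  1        32.50        29.5186        29.5186
  2        32.50        26.8107        53.6215
  3        32.50        24.3513        73.0538
  4        32.50        22.1174        88.4696
  5        32.50        20.0885       100.4423
  6        32.50        18.2457       109.4739
  7     1,032.50       526.4763     3,685.3341
  Σ                    667.6084     4,139.9138
P = 667.6084; Macaulay duration = 4,139.9138 / 667.6084 = 6.20111 years.
Modified duration = D_Mac / (1 + y) = 6.20111 / 1.101 = 5.63225 years.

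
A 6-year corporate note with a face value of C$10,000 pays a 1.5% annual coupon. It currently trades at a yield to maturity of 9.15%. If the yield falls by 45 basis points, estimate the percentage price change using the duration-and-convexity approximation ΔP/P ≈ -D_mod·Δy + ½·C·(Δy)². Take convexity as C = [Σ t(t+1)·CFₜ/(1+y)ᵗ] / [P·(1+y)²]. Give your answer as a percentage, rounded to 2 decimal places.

+2.39%

With y = 0.0915:
  t   CF        PV=CF/(1+0.0915)^t    t·PV        t(t+1)·PV
  1       150.00       137.4256       137.4256         274.8511
  2       150.00       125.9052       251.8105         755.4314
  3       150.00       115.3506       346.0519       1,384.2078
  4       150.00       105.6809       422.7234       2,113.6170
  5       150.00        96.8217       484.1083       2,904.6500
  6    10,150.00     6,002.3816    36,014.2896     252,100.0271
  Σ                  6,583.5656    37,656.4093     259,532.7844
P = 6,583.5656; D_Mac = 5.71976 yrs; D_mod = 5.24027 yrs; C = 33.08900.
Duration effect: -5.24027 × (-0.0045) = +0.023581
Convexity effect: 0.5 × 33.08900 × (-0.0045)² = +0.0003350
ΔP/P ≈ +0.023581 + 0.0003350 = +0.023916 = +2.3916%.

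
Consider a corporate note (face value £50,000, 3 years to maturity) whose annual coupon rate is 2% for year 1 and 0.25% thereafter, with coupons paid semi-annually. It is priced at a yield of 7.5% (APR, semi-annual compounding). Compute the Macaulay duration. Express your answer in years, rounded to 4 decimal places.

2.9443 years

Periodic yield y = 0.0375. Discount each cash flow and weight by its period:
  t   CF        PV=CF/(1+0.0375)^t    t·PV
  1       500.00       481.9277       481.9277
  2       500.00       464.5086       929.0173
  3        62.50        55.9649       167.8947
  4        62.50        53.9421       215.7683
  5        62.50        51.9924       259.9618
  6    50,062.50    40,140.6038   240,843.6229
  Σ                 41,248.9395   242,898.1926
Price P = Σ PV = 41,248.9395.
Macaulay duration = Σ(t·PV) / P = 242,898.1926 / 41,248.9395 = 5.88859 half-year periods.
In years: 5.88859 / 2 = 2.94430 years.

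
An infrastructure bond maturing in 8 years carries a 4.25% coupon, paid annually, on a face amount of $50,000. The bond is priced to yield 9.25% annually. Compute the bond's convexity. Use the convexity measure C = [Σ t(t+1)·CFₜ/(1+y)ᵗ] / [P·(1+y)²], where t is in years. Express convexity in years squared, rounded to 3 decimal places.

With y = 0.0925:
  t   CF        PV=CF/(1+0.0925)^t    t·PV        t(t+1)·PV
  1     2,125.00     1,945.0801     1,945.0801       3,890.1602
  2     2,125.00     1,780.3937     3,560.7874      10,682.3621
  3     2,125.00     1,629.6510     4,888.9529      19,555.8115
  4     2,125.00     1,491.6714     5,966.6854      29,833.4272
  5     2,125.00     1,365.3742     6,826.8712      40,961.2273
  6     2,125.00     1,249.7705     7,498.6228      52,490.3599
  7     2,125.00     1,143.9547     8,007.6827      64,061.4614
  8    52,125.00    25,684.7003   205,477.6025   1,849,298.4228
  Σ                 36,290.5958   244,172.2851   2,070,773.2325
P = 36,290.5958.
Convexity = Σ t(t+1)·PV / [P·(1+y)²] = 2,070,773.2325 / (36,290.5958 × 1.193556) = 47.80745.

47.807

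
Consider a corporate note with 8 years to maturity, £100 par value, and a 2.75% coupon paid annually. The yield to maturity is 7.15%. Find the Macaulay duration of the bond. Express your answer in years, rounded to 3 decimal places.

Periodic yield y = 0.0715. Discount each cash flow and weight by its year:
  t   CF        PV=CF/(1+0.0715)^t    t·PV
  1         2.75         2.5665         2.5665
  2         2.75         2.3952         4.7905
  3         2.75         2.2354         6.7062
  4         2.75         2.0862         8.3450
  5         2.75         1.9470         9.7351
  6         2.75         1.8171        10.9026
  7         2.75         1.6959        11.8710
  8       102.75        59.1350       473.0798
  Σ                     73.8783       527.9967
Price P = Σ PV = 73.8783.
Macaulay duration = Σ(t·PV) / P = 527.9967 / 73.8783 = 7.14684 years.

7.147 years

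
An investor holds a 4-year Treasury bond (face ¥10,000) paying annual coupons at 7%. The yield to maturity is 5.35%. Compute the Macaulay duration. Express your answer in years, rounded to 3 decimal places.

Periodic yield y = 0.0535. Discount each cash flow and weight by its year:
  t   CF        PV=CF/(1+0.0535)^t    t·PV
  1       700.00       664.4518       664.4518
  2       700.00       630.7089     1,261.4178
  3       700.00       598.6795     1,796.0386
  4    10,700.00     8,686.5159    34,746.0635
  Σ                 10,580.3562    38,467.9718
Price P = Σ PV = 10,580.3562.
Macaulay duration = Σ(t·PV) / P = 38,467.9718 / 10,580.3562 = 3.63579 years.

3.636 years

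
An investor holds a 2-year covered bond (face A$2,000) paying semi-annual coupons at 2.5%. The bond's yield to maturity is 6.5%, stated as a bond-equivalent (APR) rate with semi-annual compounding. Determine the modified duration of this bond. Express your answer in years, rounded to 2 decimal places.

Periodic yield y = 0.0325. First find Macaulay duration:
  t   CF        PV=CF/(1+0.0325)^t    t·PV
  1        25.00        24.2131        24.2131
  2        25.00        23.4509        46.9018
  3        25.00        22.7128        68.1383
  4     2,025.00     1,781.8239     7,127.2957
  Σ                  1,852.2007     7,266.5489
P = 1,852.2007; Macaulay duration = 7,266.5489 / 1,852.2007 = 3.92320 half-year periods = 1.96160 years.
Modified duration = D_Mac / (1 + y) = 1.96160 / 1.0325 = 1.89985 years.

1.90 years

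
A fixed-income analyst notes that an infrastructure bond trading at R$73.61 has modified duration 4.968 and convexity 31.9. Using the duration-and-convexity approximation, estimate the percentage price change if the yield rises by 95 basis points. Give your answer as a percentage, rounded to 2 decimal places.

Duration effect: -D_mod·Δy = -4.968 × (+0.0095) = -0.047196
Convexity effect: ½·C·(Δy)² = 0.5 × 31.9 × (0.0095)² = +0.0014394875
ΔP/P ≈ -0.047196 + 0.0014394875 = -0.0457565125
= -4.57565125%.

-4.58%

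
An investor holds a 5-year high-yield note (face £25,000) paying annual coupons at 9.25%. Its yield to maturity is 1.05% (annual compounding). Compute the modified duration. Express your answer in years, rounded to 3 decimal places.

4.306 years

Periodic yield y = 0.0105. First find Macaulay duration:
  t   CF        PV=CF/(1+0.0105)^t    t·PV
  1     2,312.50     2,288.4711     2,288.4711
  2     2,312.50     2,264.6918     4,529.3836
  3     2,312.50     2,241.1596     6,723.4788
  4     2,312.50     2,217.8720     8,871.4878
  5    27,312.50    25,922.6780   129,613.3899
  Σ                 34,934.8724   152,026.2112
P = 34,934.8724; Macaulay duration = 152,026.2112 / 34,934.8724 = 4.35170 years.
Modified duration = D_Mac / (1 + y) = 4.35170 / 1.0105 = 4.30649 years.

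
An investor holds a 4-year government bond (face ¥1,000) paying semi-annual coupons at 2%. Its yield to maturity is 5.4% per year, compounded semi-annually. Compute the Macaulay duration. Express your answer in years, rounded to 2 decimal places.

Periodic yield y = 0.027. Discount each cash flow and weight by its period:
  t   CF        PV=CF/(1+0.027)^t    t·PV
  1        10.00         9.7371         9.7371
  2        10.00         9.4811        18.9622
  3        10.00         9.2318        27.6955
  4        10.00         8.9891        35.9566
  5        10.00         8.7528        43.7641
  6        10.00         8.5227        51.1362
  7        10.00         8.2986        58.0905
  8     1,010.00       816.1271     6,529.0172
  Σ                    879.1405     6,774.3594
Price P = Σ PV = 879.1405.
Macaulay duration = Σ(t·PV) / P = 6,774.3594 / 879.1405 = 7.70566 half-year periods.
In years: 7.70566 / 2 = 3.85283 years.

3.85 years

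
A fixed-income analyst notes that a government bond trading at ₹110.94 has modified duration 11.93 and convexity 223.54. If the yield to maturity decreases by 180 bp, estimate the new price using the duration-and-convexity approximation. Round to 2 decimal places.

₹138.78

Duration effect: -D_mod·Δy = -11.93 × (-0.018) = +0.214740
Convexity effect: ½·C·(Δy)² = 0.5 × 223.54 × (-0.018)² = +0.03621348
ΔP/P ≈ +0.214740 + 0.03621348 = +0.25095348
New price ≈ 110.94 × (1 + 0.25095348) = 138.7807790712.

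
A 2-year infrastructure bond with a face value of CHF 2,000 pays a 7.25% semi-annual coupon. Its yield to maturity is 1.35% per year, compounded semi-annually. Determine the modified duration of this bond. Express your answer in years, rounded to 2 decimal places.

1.89 years

Periodic yield y = 0.00675. First find Macaulay duration:
  t   CF        PV=CF/(1+0.00675)^t    t·PV
  1        72.50        72.0139        72.0139
  2        72.50        71.5311       143.0621
  3        72.50        71.0515       213.1544
  4     2,072.50     2,017.4742     8,069.8967
  Σ                  2,232.0706     8,498.1272
P = 2,232.0706; Macaulay duration = 8,498.1272 / 2,232.0706 = 3.80728 half-year periods = 1.90364 years.
Modified duration = D_Mac / (1 + y) = 1.90364 / 1.00675 = 1.89088 years.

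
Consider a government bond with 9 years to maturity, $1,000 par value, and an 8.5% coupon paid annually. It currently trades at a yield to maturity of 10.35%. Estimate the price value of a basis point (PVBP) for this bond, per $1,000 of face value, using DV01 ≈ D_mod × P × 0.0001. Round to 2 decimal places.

$0.53

Periodic yield y = 0.1035.
  t   CF        PV=CF/(1+0.1035)^t    t·PV
  1        85.00        77.0276        77.0276
  2        85.00        69.8030       139.6061
  3        85.00        63.2560       189.7681
  4        85.00        57.3231       229.2924
  5        85.00        51.9466       259.7331
  6        85.00        47.0744       282.4465
  7        85.00        42.6592       298.6143
  8        85.00        38.6581       309.2646
  9     1,085.00       447.1762     4,024.5860
  Σ                    894.9243     5,810.3385
P = 894.9243; D_Mac = 6.49255 yrs; D_mod = 5.88360 yrs.
DV01 ≈ 5.88360 × 894.9243 × 0.0001 = 0.526537.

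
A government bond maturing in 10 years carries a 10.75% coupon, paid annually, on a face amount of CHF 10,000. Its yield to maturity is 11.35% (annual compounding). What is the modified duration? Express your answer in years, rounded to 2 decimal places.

5.86 years

Periodic yield y = 0.1135. First find Macaulay duration:
  t   CF        PV=CF/(1+0.1135)^t    t·PV
  1     1,075.00       965.4243       965.4243
  2     1,075.00       867.0178     1,734.0356
  3     1,075.00       778.6420     2,335.9259
  4     1,075.00       699.2743     2,797.0973
  5     1,075.00       627.9967     3,139.9835
  6     1,075.00       563.9845     3,383.9067
  7     1,075.00       506.4970     3,545.4793
  8     1,075.00       454.8694     3,638.9550
  9     1,075.00       408.5041     3,676.5373
  10   11,075.00     3,779.5624    37,795.6241
  Σ                  9,651.7726    63,012.9690
P = 9,651.7726; Macaulay duration = 63,012.9690 / 9,651.7726 = 6.52864 years.
Modified duration = D_Mac / (1 + y) = 6.52864 / 1.1135 = 5.86317 years.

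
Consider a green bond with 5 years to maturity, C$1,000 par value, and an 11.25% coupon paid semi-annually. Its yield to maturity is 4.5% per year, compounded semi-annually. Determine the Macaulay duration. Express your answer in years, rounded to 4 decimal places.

Periodic yield y = 0.0225. Discount each cash flow and weight by its period:
  t   CF        PV=CF/(1+0.0225)^t    t·PV
  1        56.25        55.0122        55.0122
  2        56.25        53.8017       107.6034
  3        56.25        52.6178       157.8534
  4        56.25        51.4599       205.8398
  5        56.25        50.3276       251.6378
  6        56.25        49.2201       295.3207
  7        56.25        48.1370       336.9592
  8        56.25        47.0778       376.6223
  9        56.25        46.0418       414.3766
  10    1,056.25       845.5388     8,455.3883
  Σ                  1,299.2348    10,656.6136
Price P = Σ PV = 1,299.2348.
Macaulay duration = Σ(t·PV) / P = 10,656.6136 / 1,299.2348 = 8.20222 half-year periods.
In years: 8.20222 / 2 = 4.10111 years.

4.1011 years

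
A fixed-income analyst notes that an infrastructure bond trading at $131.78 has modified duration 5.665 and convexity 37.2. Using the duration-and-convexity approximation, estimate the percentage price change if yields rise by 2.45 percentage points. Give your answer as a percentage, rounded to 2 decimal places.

Duration effect: -D_mod·Δy = -5.665 × (+0.0245) = -0.1387925
Convexity effect: ½·C·(Δy)² = 0.5 × 37.2 × (0.0245)² = +0.01116465
ΔP/P ≈ -0.1387925 + 0.01116465 = -0.12762785
= -12.762785%.

-12.76%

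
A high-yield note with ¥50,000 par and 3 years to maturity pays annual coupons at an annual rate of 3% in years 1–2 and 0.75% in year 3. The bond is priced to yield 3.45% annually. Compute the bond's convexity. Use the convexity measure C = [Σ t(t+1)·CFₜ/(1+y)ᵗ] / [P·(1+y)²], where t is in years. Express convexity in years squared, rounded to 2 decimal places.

10.77

With y = 0.0345:
  t   CF        PV=CF/(1+0.0345)^t    t·PV        t(t+1)·PV
  1     1,500.00     1,449.9758     1,449.9758       2,899.9517
  2     1,500.00     1,401.6199     2,803.2399       8,409.7197
  3    50,375.00    45,501.2758   136,503.8275     546,015.3099
  Σ                 48,352.8716   140,757.0432     557,324.9812
P = 48,352.8716.
Convexity = Σ t(t+1)·PV / [P·(1+y)²] = 557,324.9812 / (48,352.8716 × 1.070190) = 10.77024.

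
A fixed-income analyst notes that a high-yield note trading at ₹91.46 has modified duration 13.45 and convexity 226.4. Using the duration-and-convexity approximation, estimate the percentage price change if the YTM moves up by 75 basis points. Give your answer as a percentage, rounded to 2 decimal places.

-9.45%

Duration effect: -D_mod·Δy = -13.45 × (+0.0075) = -0.100875
Convexity effect: ½·C·(Δy)² = 0.5 × 226.4 × (0.0075)² = +0.0063675
ΔP/P ≈ -0.100875 + 0.0063675 = -0.0945075
= -9.45075%.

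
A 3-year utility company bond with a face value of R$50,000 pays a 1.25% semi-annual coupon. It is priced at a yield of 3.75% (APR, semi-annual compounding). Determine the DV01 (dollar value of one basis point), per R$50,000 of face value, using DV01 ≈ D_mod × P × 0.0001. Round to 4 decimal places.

Periodic yield y = 0.01875.
  t   CF        PV=CF/(1+0.01875)^t    t·PV
  1       312.50       306.7485       306.7485
  2       312.50       301.1028       602.2056
  3       312.50       295.5610       886.6831
  4       312.50       290.1212     1,160.4850
  5       312.50       284.7816     1,423.9080
  6    50,312.50    45,005.9742   270,035.8454
  Σ                 46,484.2893   274,415.8755
P = 46,484.2893; D_Mac = 5.90341 half-year periods = 2.95171 yrs; D_mod = 2.89738 yrs.
DV01 ≈ 2.89738 × 46,484.2893 × 0.0001 = 13.468264.

R$13.4683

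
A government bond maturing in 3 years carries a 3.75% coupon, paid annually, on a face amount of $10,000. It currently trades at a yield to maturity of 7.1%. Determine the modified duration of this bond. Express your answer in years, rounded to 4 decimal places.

2.6960 years

Periodic yield y = 0.071. First find Macaulay duration:
  t   CF        PV=CF/(1+0.071)^t    t·PV
  1       375.00       350.1401       350.1401
  2       375.00       326.9282       653.8563
  3    10,375.00     8,445.3897    25,336.1690
  Σ                  9,122.4579    26,340.1654
P = 9,122.4579; Macaulay duration = 26,340.1654 / 9,122.4579 = 2.88740 years.
Modified duration = D_Mac / (1 + y) = 2.88740 / 1.071 = 2.69598 years.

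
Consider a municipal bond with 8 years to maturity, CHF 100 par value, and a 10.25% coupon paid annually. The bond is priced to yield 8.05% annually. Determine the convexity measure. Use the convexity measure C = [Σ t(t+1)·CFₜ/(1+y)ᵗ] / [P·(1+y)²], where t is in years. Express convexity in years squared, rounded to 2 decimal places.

With y = 0.0805:
  t   CF        PV=CF/(1+0.0805)^t    t·PV        t(t+1)·PV
  1        10.25         9.4863         9.4863          18.9727
  2        10.25         8.7796        17.5592          52.6776
  3        10.25         8.1255        24.3765          97.5059
  4        10.25         7.5201        30.0805         150.4024
  5        10.25         6.9599        34.7993         208.7956
  6        10.25         6.4413        38.6480         270.5357
  7        10.25         5.9614        41.7300         333.8401
  8       110.25        59.3445       474.7559       4,272.8035
  Σ                    112.6187       671.4357       5,405.5334
P = 112.6187.
Convexity = Σ t(t+1)·PV / [P·(1+y)²] = 5,405.5334 / (112.6187 × 1.167480) = 41.11295.

41.11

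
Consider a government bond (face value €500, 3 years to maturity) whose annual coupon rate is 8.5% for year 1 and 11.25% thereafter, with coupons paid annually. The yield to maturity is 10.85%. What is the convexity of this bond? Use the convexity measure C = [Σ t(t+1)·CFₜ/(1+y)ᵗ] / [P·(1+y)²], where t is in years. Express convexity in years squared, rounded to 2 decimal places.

8.68

With y = 0.1085:
  t   CF        PV=CF/(1+0.1085)^t    t·PV        t(t+1)·PV
  1        42.50        38.3401        38.3401          76.6802
  2        56.25        45.7774        91.5548         274.6644
  3       556.25       408.3786     1,225.1357       4,900.5427
  Σ                    492.4961     1,355.0306       5,251.8873
P = 492.4961.
Convexity = Σ t(t+1)·PV / [P·(1+y)²] = 5,251.8873 / (492.4961 × 1.228772) = 8.67843.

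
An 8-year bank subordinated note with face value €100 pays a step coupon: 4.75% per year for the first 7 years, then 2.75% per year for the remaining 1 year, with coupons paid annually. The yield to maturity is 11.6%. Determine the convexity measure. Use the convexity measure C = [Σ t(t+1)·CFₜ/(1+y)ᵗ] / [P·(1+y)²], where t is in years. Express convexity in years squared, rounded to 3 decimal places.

With y = 0.116:
  t   CF        PV=CF/(1+0.116)^t    t·PV        t(t+1)·PV
  1         4.75         4.2563         4.2563           8.5125
  2         4.75         3.8139         7.6277          22.8832
  3         4.75         3.4174        10.2523          41.0093
  4         4.75         3.0622        12.2489          61.2445
  5         4.75         2.7439        13.7196          82.3178
  6         4.75         2.4587        14.7523         103.2661
  7         4.75         2.2032        15.4221         123.3765
  8       102.75        42.7040       341.6318       3,074.6860
  Σ                     64.6596       419.9110       3,517.2958
P = 64.6596.
Convexity = Σ t(t+1)·PV / [P·(1+y)²] = 3,517.2958 / (64.6596 × 1.245456) = 43.67649.

43.676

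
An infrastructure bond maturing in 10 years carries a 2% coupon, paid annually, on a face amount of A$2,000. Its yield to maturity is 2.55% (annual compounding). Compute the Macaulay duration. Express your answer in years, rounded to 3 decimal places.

Periodic yield y = 0.0255. Discount each cash flow and weight by its year:
  t   CF        PV=CF/(1+0.0255)^t    t·PV
  1        40.00        39.0054        39.0054
  2        40.00        38.0355        76.0709
  3        40.00        37.0897       111.2690
  4        40.00        36.1674       144.6696
  5        40.00        35.2681       176.3403
  6        40.00        34.3911       206.3466
  7        40.00        33.5359       234.7515
  8        40.00        32.7020       261.6162
  9        40.00        31.8889       286.9997
  10    2,040.00     1,585.8917    15,858.9168
  Σ                  1,903.9756    17,395.9861
Price P = Σ PV = 1,903.9756.
Macaulay duration = Σ(t·PV) / P = 17,395.9861 / 1,903.9756 = 9.13666 years.

9.137 years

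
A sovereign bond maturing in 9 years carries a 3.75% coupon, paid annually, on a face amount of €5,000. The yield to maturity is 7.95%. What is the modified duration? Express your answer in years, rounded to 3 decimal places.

7.008 years

Periodic yield y = 0.0795. First find Macaulay duration:
  t   CF        PV=CF/(1+0.0795)^t    t·PV
  1       187.50       173.6915       173.6915
  2       187.50       160.9000       321.8000
  3       187.50       149.0505       447.1514
  4       187.50       138.0736       552.2944
  5       187.50       127.9052       639.5258
  6       187.50       118.4856       710.9133
  7       187.50       109.7597       768.3176
  8       187.50       101.6764       813.4111
  9     5,187.50     2,605.8793    23,452.9134
  Σ                  3,685.4216    27,880.0184
P = 3,685.4216; Macaulay duration = 27,880.0184 / 3,685.4216 = 7.56495 years.
Modified duration = D_Mac / (1 + y) = 7.56495 / 1.0795 = 7.00782 years.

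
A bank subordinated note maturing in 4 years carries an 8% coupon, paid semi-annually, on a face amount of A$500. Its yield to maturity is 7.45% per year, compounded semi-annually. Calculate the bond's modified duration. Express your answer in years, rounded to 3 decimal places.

Periodic yield y = 0.03725. First find Macaulay duration:
  t   CF        PV=CF/(1+0.03725)^t    t·PV
  1        20.00        19.2818        19.2818
  2        20.00        18.5893        37.1786
  3        20.00        17.9217        53.7652
  4        20.00        17.2781        69.1124
  5        20.00        16.6576        83.2881
  6        20.00        16.0594        96.3564
  7        20.00        15.4827       108.3787
  8       520.00       388.0930     3,104.7439
  Σ                    509.3636     3,572.1050
P = 509.3636; Macaulay duration = 3,572.1050 / 509.3636 = 7.01288 half-year periods = 3.50644 years.
Modified duration = D_Mac / (1 + y) = 3.50644 / 1.03725 = 3.38052 years.

3.381 years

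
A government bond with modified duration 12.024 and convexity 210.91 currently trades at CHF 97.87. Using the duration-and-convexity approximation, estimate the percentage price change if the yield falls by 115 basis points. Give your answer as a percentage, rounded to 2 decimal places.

Duration effect: -D_mod·Δy = -12.024 × (-0.0115) = +0.138276
Convexity effect: ½·C·(Δy)² = 0.5 × 210.91 × (-0.0115)² = +0.01394642375
ΔP/P ≈ +0.138276 + 0.01394642375 = +0.15222242375
= +15.222242375%.

+15.22%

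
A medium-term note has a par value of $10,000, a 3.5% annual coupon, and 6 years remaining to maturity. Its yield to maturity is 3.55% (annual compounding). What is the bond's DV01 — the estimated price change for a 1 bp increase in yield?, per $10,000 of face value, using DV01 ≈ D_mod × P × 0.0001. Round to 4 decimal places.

Periodic yield y = 0.0355.
  t   CF        PV=CF/(1+0.0355)^t    t·PV
  1       350.00       338.0010       338.0010
  2       350.00       326.4133       652.8266
  3       350.00       315.2229       945.6686
  4       350.00       304.4161     1,217.6644
  5       350.00       293.9798     1,469.8991
  6    10,350.00     8,395.3679    50,372.2072
  Σ                  9,973.4009    54,996.2669
P = 9,973.4009; D_Mac = 5.51429 yrs; D_mod = 5.32525 yrs.
DV01 ≈ 5.32525 × 9,973.4009 × 0.0001 = 5.311083.

$5.3111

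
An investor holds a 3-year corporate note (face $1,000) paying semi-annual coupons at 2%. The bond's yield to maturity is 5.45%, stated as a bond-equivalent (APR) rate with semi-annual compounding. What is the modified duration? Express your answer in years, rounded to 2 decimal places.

Periodic yield y = 0.02725. First find Macaulay duration:
  t   CF        PV=CF/(1+0.02725)^t    t·PV
  1        10.00         9.7347         9.7347
  2        10.00         9.4765        18.9530
  3        10.00         9.2251        27.6753
  4        10.00         8.9804        35.9216
  5        10.00         8.7422        43.7109
  6     1,010.00       859.5368     5,157.2208
  Σ                    905.6957     5,293.2163
P = 905.6957; Macaulay duration = 5,293.2163 / 905.6957 = 5.84437 half-year periods = 2.92218 years.
Modified duration = D_Mac / (1 + y) = 2.92218 / 1.02725 = 2.84467 years.

2.84 years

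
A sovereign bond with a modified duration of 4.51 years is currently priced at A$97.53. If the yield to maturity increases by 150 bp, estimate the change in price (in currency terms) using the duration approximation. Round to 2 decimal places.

-A$6.60

Duration approximation: ΔP/P ≈ -D_mod · Δy = -4.51 × (+0.015) = -0.067650.
ΔP ≈ 97.53 × (-0.067650) = -6.5979045.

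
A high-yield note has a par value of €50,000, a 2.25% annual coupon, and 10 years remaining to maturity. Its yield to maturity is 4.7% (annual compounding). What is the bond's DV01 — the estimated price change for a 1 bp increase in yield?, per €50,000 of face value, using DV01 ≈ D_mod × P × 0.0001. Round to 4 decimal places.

Periodic yield y = 0.047.
  t   CF        PV=CF/(1+0.047)^t    t·PV
  1     1,125.00     1,074.4986     1,074.4986
  2     1,125.00     1,026.2642     2,052.5283
  3     1,125.00       980.1950     2,940.5850
  4     1,125.00       936.1939     3,744.7755
  5     1,125.00       894.1680     4,470.8399
  6     1,125.00       854.0286     5,124.1718
  7     1,125.00       815.6912     5,709.8381
  8     1,125.00       779.0746     6,232.5971
  9     1,125.00       744.1019     6,696.9167
  10   51,125.00    32,297.3213   322,973.2132
  Σ                 40,401.5372   361,019.9641
P = 40,401.5372; D_Mac = 8.93580 yrs; D_mod = 8.53467 yrs.
DV01 ≈ 8.53467 × 40,401.5372 × 0.0001 = 34.481372.

€34.4814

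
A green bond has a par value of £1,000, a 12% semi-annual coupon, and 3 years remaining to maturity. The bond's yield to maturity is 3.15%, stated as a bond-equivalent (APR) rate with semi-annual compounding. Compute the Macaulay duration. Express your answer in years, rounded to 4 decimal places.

2.6532 years

Periodic yield y = 0.01575. Discount each cash flow and weight by its period:
  t   CF        PV=CF/(1+0.01575)^t    t·PV
  1        60.00        59.0697        59.0697
  2        60.00        58.1537       116.3075
  3        60.00        57.2520       171.7560
  4        60.00        56.3643       225.4571
  5        60.00        55.4903       277.4515
  6     1,060.00       965.1279     5,790.7675
  Σ                  1,251.4579     6,640.8093
Price P = Σ PV = 1,251.4579.
Macaulay duration = Σ(t·PV) / P = 6,640.8093 / 1,251.4579 = 5.30646 half-year periods.
In years: 5.30646 / 2 = 2.65323 years.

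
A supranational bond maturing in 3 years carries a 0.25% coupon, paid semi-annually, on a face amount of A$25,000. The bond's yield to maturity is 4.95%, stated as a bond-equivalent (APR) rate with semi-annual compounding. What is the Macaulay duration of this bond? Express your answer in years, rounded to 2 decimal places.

2.99 years

Periodic yield y = 0.02475. Discount each cash flow and weight by its period:
  t   CF        PV=CF/(1+0.02475)^t    t·PV
  1        31.25        30.4952        30.4952
  2        31.25        29.7587        59.5174
  3        31.25        29.0400        87.1199
  4        31.25        28.3386       113.3544
  5        31.25        27.6542       138.2708
  6    25,031.25    21,615.9823   129,695.8937
  Σ                 21,761.2690   130,124.6515
Price P = Σ PV = 21,761.2690.
Macaulay duration = Σ(t·PV) / P = 130,124.6515 / 21,761.2690 = 5.97964 half-year periods.
In years: 5.97964 / 2 = 2.98982 years.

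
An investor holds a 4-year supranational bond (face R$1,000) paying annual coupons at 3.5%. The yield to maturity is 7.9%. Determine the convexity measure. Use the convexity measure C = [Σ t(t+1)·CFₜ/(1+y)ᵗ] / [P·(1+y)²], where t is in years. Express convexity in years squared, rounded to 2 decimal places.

15.94

With y = 0.079:
  t   CF        PV=CF/(1+0.079)^t    t·PV        t(t+1)·PV
  1        35.00        32.4374        32.4374          64.8749
  2        35.00        30.0625        60.1250         180.3750
  3        35.00        27.8614        83.5843         334.3374
  4     1,035.00       763.5800     3,054.3202      15,271.6009
  Σ                    853.9414     3,230.4670      15,851.1882
P = 853.9414.
Convexity = Σ t(t+1)·PV / [P·(1+y)²] = 15,851.1882 / (853.9414 × 1.164241) = 15.94376.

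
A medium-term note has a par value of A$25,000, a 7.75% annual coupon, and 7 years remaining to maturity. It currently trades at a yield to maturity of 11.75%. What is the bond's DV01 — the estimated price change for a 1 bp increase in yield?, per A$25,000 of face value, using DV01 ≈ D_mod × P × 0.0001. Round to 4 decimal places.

A$10.0349

Periodic yield y = 0.1175.
  t   CF        PV=CF/(1+0.1175)^t    t·PV
  1     1,937.50     1,733.7808     1,733.7808
  2     1,937.50     1,551.4817     3,102.9633
  3     1,937.50     1,388.3505     4,165.0514
  4     1,937.50     1,242.3718     4,969.4872
  5     1,937.50     1,111.7421     5,558.7105
  6     1,937.50       994.8475     5,969.0851
  7    26,937.50    12,377.2615    86,640.8302
  Σ                 20,399.8358   112,139.9085
P = 20,399.8358; D_Mac = 5.49710 yrs; D_mod = 4.91910 yrs.
DV01 ≈ 4.91910 × 20,399.8358 × 0.0001 = 10.034891.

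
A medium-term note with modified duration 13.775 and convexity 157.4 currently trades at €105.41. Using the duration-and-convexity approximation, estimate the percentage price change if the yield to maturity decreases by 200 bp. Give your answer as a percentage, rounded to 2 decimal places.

+30.70%

Duration effect: -D_mod·Δy = -13.775 × (-0.02) = +0.275500
Convexity effect: ½·C·(Δy)² = 0.5 × 157.4 × (-0.02)² = +0.0314800
ΔP/P ≈ +0.275500 + 0.0314800 = +0.306980
= +30.6980%.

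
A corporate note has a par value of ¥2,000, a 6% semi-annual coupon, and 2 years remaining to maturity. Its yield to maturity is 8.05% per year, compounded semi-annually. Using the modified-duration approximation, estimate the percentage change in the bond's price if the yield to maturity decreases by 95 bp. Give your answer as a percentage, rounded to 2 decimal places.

Periodic yield y = 0.04025. Modified duration first:
  t   CF        PV=CF/(1+0.04025)^t    t·PV
  1        60.00        57.6784        57.6784
  2        60.00        55.4467       110.8934
  3        60.00        53.3013       159.9040
  4     2,060.00     1,759.2045     7,036.8179
  Σ                  1,925.6310     7,365.2938
P = 1,925.6310; D_Mac = 3.82487 half-year periods = 1.91244 yrs; D_mod = 1.91244/(1+0.04025) = 1.83844 yrs.
ΔP/P ≈ -D_mod · Δy = -1.83844 × (-0.0095) = +0.017465 = +1.7465%.

+1.75%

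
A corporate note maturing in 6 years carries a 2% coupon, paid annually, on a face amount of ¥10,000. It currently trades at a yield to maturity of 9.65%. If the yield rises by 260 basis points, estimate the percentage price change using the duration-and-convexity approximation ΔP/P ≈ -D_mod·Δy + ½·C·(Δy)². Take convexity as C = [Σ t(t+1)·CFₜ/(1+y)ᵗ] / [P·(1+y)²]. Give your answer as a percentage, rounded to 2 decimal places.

With y = 0.0965:
  t   CF        PV=CF/(1+0.0965)^t    t·PV        t(t+1)·PV
  1       200.00       182.3985       182.3985         364.7971
  2       200.00       166.3461       332.6923         998.0768
  3       200.00       151.7065       455.1194       1,820.4776
  4       200.00       138.3552       553.4208       2,767.1038
  5       200.00       126.1789       630.8946       3,785.3677
  6    10,200.00     5,868.7871    35,212.7227     246,489.0586
  Σ                  6,633.7724    37,367.2482     256,224.8815
P = 6,633.7724; D_Mac = 5.63288 yrs; D_mod = 5.13715 yrs; C = 32.12502.
Duration effect: -5.13715 × (+0.026) = -0.133566
Convexity effect: 0.5 × 32.12502 × (0.026)² = +0.0108583
ΔP/P ≈ -0.133566 + 0.0108583 = -0.122708 = -12.2708%.

-12.27%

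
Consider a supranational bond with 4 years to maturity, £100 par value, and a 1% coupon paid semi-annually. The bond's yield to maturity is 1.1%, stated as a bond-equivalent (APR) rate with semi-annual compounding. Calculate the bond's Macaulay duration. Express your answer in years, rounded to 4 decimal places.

Periodic yield y = 0.0055. Discount each cash flow and weight by its period:
  t   CF        PV=CF/(1+0.0055)^t    t·PV
  1         0.50         0.4973         0.4973
  2         0.50         0.4945         0.9891
  3         0.50         0.4918         1.4755
  4         0.50         0.4891         1.9566
  5         0.50         0.4865         2.4324
  6         0.50         0.4838         2.9029
  7         0.50         0.4812         3.3682
  8       100.50        96.1855       769.4837
  Σ                     99.6097       783.1056
Price P = Σ PV = 99.6097.
Macaulay duration = Σ(t·PV) / P = 783.1056 / 99.6097 = 7.86174 half-year periods.
In years: 7.86174 / 2 = 3.93087 years.

3.9309 years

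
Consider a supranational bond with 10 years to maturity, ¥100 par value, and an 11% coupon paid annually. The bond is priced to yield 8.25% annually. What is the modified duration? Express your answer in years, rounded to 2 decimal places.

Periodic yield y = 0.0825. First find Macaulay duration:
  t   CF        PV=CF/(1+0.0825)^t    t·PV
  1        11.00        10.1617        10.1617
  2        11.00         9.3872        18.7744
  3        11.00         8.6718        26.0154
  4        11.00         8.0109        32.0436
  5        11.00         7.4004        37.0018
  6        11.00         6.8364        41.0182
  7        11.00         6.3153        44.2074
  8        11.00         5.8340        46.6723
  9        11.00         5.3894        48.5047
  10      111.00        50.2393       502.3934
  Σ                    118.2464       806.7930
P = 118.2464; Macaulay duration = 806.7930 / 118.2464 = 6.82298 years.
Modified duration = D_Mac / (1 + y) = 6.82298 / 1.0825 = 6.30298 years.

6.30 years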